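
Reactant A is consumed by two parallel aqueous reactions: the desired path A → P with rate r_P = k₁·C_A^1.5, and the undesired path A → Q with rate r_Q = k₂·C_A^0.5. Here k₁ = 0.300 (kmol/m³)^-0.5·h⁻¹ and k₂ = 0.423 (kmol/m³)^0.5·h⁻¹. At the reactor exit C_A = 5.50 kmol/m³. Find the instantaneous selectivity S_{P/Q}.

S_{P/Q} = r_P/r_Q = (k₁·C_A^1.5)/(k₂·C_A^0.5) = (k₁/k₂)·C_A.
= (0.300×5.500^1.5) / (0.423×5.500^0.5) = 3.870/0.9920 = 3.90.

3.90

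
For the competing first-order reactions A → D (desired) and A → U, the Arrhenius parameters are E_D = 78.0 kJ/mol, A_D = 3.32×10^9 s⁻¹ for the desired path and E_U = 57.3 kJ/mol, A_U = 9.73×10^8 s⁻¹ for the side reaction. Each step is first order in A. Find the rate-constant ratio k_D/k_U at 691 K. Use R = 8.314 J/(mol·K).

k_D/k_U = (A_D/A_U)·exp[−(E_D−E_U)/(RT)] = (A_D/A_U)·exp[(E_U−E_D)/(RT)].
(E_U−E_D)/(RT) = (57.3−78.0)×10³/(8.314×691) = -20700/5745 = -3.603.
k_D/k_U = (3.32×10^9/9.73×10^8)·exp(-3.603) = 3.412 × 0.02724 = 0.0929.

0.0929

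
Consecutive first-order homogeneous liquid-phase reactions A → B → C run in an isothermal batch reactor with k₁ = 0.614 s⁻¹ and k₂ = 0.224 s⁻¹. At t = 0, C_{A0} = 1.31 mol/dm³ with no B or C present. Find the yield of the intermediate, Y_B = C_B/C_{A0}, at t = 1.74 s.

Solving the coupled first-order balances gives C_B(t) = [k₁/(k₂−k₁)]·C_{A0}·(e^(−k₁t) − e^(−k₂t)).
e^(−k₁t) = e^(−0.614×1.74) = e^(−1.068) = 0.3436; e^(−k₂t) = e^(−0.3898) = 0.6772.
C_B = 0.614×1.31/(0.224−0.614) × (0.3436−0.6772) = (-2.062)×(-0.3336) = 0.6881 mol/dm³.
Y_B = C_B/C_{A0} = 0.6881/1.31 = 0.525.

0.525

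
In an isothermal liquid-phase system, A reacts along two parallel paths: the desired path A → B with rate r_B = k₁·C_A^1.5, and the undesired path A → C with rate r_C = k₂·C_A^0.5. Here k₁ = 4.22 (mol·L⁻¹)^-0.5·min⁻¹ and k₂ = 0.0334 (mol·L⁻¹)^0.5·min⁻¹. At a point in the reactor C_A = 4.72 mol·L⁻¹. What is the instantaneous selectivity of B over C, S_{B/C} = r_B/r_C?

596

S_{B/C} = r_B/r_C = (k₁·C_A^1.5)/(k₂·C_A^0.5) = (k₁/k₂)·C_A.
= (4.22×4.720^1.5) / (0.0334×4.720^0.5) = 43.27/0.07256 = 596.
Since the desired path is higher order in A, keeping C_A high (PFR or concentrated feed) favours B.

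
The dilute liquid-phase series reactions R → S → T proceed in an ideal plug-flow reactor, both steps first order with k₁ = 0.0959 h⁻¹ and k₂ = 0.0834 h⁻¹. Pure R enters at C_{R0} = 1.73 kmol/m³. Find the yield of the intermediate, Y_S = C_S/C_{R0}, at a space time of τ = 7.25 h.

0.363

The intermediate concentration in a first-order A→B→C sequence is C_S = k₁C_{R0}(e^(−k₁τ) − e^(−k₂τ))/(k₂−k₁).
e^(−k₁τ) = e^(−0.0959×7.25) = e^(−0.6953) = 0.4989; e^(−k₂τ) = e^(−0.6047) = 0.5463.
C_S = 0.0959×1.73/(0.0834−0.0959) × (0.4989−0.5463) = (-13.27)×(-0.04733) = 0.6282 kmol/m³.
Y_S = C_S/C_{R0} = 0.6282/1.73 = 0.363.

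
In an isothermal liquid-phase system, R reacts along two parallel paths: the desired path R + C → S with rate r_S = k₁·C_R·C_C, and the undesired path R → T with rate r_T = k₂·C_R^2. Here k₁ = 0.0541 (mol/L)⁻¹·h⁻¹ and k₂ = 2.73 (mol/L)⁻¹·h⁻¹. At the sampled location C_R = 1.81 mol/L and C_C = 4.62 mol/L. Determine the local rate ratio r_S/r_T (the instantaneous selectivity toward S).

S_{S/T} = r_S/r_T = (k₁·C_R·C_C)/(k₂·C_R^2) = (k₁/k₂)·C_R⁻¹·C_C.
= (0.0541×1.810×4.620) / (2.73×1.810^2) = 0.4524/8.944 = 0.0506.

0.0506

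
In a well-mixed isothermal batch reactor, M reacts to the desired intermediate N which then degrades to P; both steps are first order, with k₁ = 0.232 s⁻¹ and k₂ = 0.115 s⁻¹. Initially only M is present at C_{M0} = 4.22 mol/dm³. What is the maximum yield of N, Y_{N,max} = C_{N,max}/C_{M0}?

0.502

Evaluating C_N at t_opt = ln(k₂/k₁)/(k₂−k₁) gives C_{N,max}/C_{M0} = (k₁/k₂)^[k₂/(k₂−k₁)].
= (0.232/0.115)^(0.115/(0.115−0.232)) = (2.017)^(-0.9829) = 0.5017.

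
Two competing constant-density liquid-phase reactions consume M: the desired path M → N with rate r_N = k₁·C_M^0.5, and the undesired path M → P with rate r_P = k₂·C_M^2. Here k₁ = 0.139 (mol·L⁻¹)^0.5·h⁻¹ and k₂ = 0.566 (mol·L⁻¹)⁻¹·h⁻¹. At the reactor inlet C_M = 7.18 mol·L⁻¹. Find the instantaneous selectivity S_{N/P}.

0.0128

S_{N/P} = r_N/r_P = (k₁·C_M^0.5)/(k₂·C_M^2) = (k₁/k₂)·C_M^-1.5.
= (0.139×7.180^0.5) / (0.566×7.180^2) = 0.3725/29.18 = 0.0128.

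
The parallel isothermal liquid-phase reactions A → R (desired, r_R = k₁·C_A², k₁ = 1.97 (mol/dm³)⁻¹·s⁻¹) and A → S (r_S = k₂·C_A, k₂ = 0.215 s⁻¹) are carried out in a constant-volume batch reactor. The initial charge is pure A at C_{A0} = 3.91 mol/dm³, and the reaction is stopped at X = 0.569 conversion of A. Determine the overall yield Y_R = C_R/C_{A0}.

0.546

C_A = C_{A0}(1−X) = 1.685 mol/dm³.
Along a PFR/batch, dC_S/dC_A = −r_S/(r_R+r_S) = −k₂/(k₂+k₁·C_A).
Integrating from C_{A0} to C_A: C_S = (0.215/1.97)·ln[(0.215+1.97·3.91)/(0.215+1.97·1.69)] = 0.1091·ln(7.918/3.535) = 0.08801 mol/dm³.
Then C_R = (C_{A0}−C_A) − C_S = 2.225 − 0.08801 = 2.137 mol/dm³.
Y_R = C_R/C_{A0} = 2.137/3.91 = 0.546.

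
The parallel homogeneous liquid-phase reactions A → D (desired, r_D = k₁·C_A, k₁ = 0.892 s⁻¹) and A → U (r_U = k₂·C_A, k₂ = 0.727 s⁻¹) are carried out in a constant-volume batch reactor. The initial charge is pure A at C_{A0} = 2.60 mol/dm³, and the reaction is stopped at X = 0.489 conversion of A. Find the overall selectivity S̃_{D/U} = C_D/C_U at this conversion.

1.23

C_A = C_{A0}(1−X) = 1.329 mol/dm³.
Both paths are first order in A, so the instantaneous fraction to D is constant: dC_D/d(−C_A) = k₁/(k₁+k₂) = 0.5510.
C_D = 0.5510·(C_{A0}−C_A) = 0.5510×1.271 = 0.700 mol/dm³.
C_U = (C_{A0}−C_A)−C_D = 0.5709 mol/dm³; S̃_{D/U} = 0.7005/0.5709 = 1.23.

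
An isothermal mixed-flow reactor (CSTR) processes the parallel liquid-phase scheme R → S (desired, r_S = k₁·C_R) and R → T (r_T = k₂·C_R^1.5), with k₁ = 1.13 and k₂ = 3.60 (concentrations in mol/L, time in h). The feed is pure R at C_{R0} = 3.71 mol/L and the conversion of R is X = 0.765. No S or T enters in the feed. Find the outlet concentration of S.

Exit C_R = C_{R0}(1−X) = 3.71×0.235 = 0.8718 mol/L.
Rates in a CSTR are evaluated at the outlet concentration: r_S = 1.13×0.8718 = 0.9852, r_T = 3.60×0.8718^1.5 = 2.931.
Fraction of consumed R going to S: r_S/(r_S+r_T) = 0.2516.
C_S = 0.2516·C_{R0}·X = 0.2516×3.71×0.765 = 0.714 mol/L.

0.714 mol/L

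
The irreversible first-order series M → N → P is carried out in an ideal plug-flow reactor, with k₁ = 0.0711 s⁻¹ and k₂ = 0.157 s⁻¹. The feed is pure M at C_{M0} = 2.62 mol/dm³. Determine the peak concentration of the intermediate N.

0.616 mol/dm³

For a first-order series the maximum intermediate yield is C_{N,max}/C_{M0} = (k₁/k₂)^[k₂/(k₂−k₁)].
= (0.0711/0.157)^(0.157/(0.157−0.0711)) = (0.4529)^(1.828) = 0.2351.
C_{N,max} = 0.2351×2.62 = 0.616 mol/dm³.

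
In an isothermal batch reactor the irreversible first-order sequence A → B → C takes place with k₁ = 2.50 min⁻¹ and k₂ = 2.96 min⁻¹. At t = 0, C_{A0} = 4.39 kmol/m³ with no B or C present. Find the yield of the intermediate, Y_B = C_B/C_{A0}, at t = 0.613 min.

0.288

For first-order series with pure A initially, C_B(t) = k₁C_{A0}/(k₂−k₁)·(e^(−k₁t) − e^(−k₂t)).
e^(−k₁t) = e^(−2.50×0.613) = e^(−1.532) = 0.2160; e^(−k₂t) = e^(−1.814) = 0.1629.
C_B = 2.50×4.39/(2.96−2.50) × (0.2160−0.1629) = 23.86×0.05307 = 1.266 kmol/m³.
Y_B = C_B/C_{A0} = 1.266/4.39 = 0.288.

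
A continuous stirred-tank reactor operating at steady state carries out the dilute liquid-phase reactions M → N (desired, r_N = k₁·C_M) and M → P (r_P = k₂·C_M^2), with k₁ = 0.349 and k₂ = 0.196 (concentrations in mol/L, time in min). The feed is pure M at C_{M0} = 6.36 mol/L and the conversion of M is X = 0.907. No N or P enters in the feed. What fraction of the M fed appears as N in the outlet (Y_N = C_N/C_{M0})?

Exit C_M = C_{M0}(1−X) = 6.36×0.0930 = 0.5915 mol/L.
Rates in a CSTR are evaluated at the outlet concentration: r_N = 0.349×0.5915 = 0.2064, r_P = 0.196×0.5915^2 = 0.06857.
Fraction of consumed M going to N: r_N/(r_N+r_P) = 0.7507.
C_N = 0.7507·C_{M0}·X = 0.7507×6.36×0.907 = 4.33 mol/L; Y_N = C_N/C_{M0} = 0.681.

0.681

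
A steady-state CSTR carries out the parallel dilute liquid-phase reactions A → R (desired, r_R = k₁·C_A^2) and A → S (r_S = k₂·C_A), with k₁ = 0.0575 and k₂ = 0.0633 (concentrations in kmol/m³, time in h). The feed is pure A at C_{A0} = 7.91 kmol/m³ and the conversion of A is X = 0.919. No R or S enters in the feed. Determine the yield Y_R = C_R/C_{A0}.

0.338

Exit C_A = C_{A0}(1−X) = 7.91×0.0810 = 0.6407 kmol/m³.
Rates in a CSTR are evaluated at the outlet concentration: r_R = 0.0575×0.6407^2 = 0.02360, r_S = 0.0633×0.6407 = 0.04056.
Fraction of consumed A going to R: r_R/(r_R+r_S) = 0.3679.
C_R = 0.3679·C_{A0}·X = 0.3679×7.91×0.919 = 2.67 kmol/m³; Y_R = C_R/C_{A0} = 0.338.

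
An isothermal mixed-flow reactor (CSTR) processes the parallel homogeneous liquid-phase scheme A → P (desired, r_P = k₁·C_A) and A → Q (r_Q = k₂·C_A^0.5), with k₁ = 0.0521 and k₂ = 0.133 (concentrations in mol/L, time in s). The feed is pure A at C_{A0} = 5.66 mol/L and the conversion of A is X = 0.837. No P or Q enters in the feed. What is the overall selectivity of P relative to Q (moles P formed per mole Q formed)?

0.376

Exit C_A = C_{A0}(1−X) = 5.66×0.163 = 0.9226 mol/L.
A CSTR operates uniformly at the exit composition, giving r_P = 0.04807 and r_Q = 0.1277 (each k·C_A^n at C_A = 0.9226).
Overall selectivity = C_P/C_Q = r_Pτ/(r_Qτ) = r_P/r_Q = 0.376.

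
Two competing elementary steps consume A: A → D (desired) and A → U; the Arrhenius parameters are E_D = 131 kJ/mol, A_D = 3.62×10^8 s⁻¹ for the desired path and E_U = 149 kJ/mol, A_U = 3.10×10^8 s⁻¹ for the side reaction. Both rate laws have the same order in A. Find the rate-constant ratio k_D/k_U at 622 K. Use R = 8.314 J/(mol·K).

Since both paths have the same order in A, the concentration cancels and S_{D/U} = k_D/k_U = (A_D/A_U)·exp[(E_U−E_D)/(RT)].
(E_U−E_D)/(RT) = (149−131)×10³/(8.314×622) = 18000/5171 = 3.481.
k_D/k_U = (3.62×10^8/3.10×10^8)·exp(3.481) = 1.168 × 32.48 = 37.9.
Since E_D < E_U, lowering the temperature improves selectivity toward D.

37.9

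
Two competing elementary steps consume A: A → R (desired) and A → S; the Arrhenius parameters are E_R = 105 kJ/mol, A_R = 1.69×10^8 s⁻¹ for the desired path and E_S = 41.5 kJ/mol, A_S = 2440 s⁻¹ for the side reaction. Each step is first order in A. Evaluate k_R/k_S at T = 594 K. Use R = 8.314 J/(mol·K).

Since both paths have the same order in A, the concentration cancels and S_{R/S} = k_R/k_S = (A_R/A_S)·exp[(E_S−E_R)/(RT)].
(E_S−E_R)/(RT) = (41.5−105)×10³/(8.314×594) = -63500/4939 = -12.86.
k_R/k_S = (1.69×10^8/2440)·exp(-12.86) = 69262 × 2.605×10^-6 = 0.180.
Since E_R > E_S, raising the temperature improves selectivity toward R.

0.180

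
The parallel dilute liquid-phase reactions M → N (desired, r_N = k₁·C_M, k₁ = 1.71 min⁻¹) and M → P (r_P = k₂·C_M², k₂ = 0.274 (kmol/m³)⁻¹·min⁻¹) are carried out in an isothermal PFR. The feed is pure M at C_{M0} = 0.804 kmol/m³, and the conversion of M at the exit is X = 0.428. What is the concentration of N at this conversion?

C_M = C_{M0}(1−X) = 0.4599 kmol/m³.
Along a PFR/batch, dC_N/dC_M = −r_N/(r_N+r_P) = −k₁/(k₁+k₂·C_M).
Integrating from C_{M0} to C_M: C_N = (1.71/0.274)·ln[(1.71+0.274·0.804)/(1.71+0.274·0.460)] = 6.241·ln(1.930/1.836) = 0.3125 kmol/m³.

0.313 kmol/m³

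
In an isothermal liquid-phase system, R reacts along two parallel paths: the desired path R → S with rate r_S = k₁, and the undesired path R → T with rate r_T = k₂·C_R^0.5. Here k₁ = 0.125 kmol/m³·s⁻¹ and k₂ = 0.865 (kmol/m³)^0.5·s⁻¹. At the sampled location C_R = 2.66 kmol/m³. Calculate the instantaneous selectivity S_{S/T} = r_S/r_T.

S_{S/T} = r_S/r_T = (k₁)/(k₂·C_R^0.5) = (k₁/k₂)·C_R^-0.5.
= (0.125) / (0.865×2.660^0.5) = 0.1250/1.411 = 0.0886.
The undesired path is higher order in R, so low C_R (CSTR or dilute feed) favours S.

0.0886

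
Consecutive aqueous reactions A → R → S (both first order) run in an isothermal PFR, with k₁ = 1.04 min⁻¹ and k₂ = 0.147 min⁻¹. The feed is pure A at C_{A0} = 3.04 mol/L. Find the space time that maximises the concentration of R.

2.19 min

For first-order series the maximum of C_R occurs at τ_opt = ln(k₂/k₁)/(k₂−k₁).
= ln(0.147/1.04)/(0.147−1.04) = ln(0.1413)/-0.8930 = -1.957/-0.8930 = 2.19 min.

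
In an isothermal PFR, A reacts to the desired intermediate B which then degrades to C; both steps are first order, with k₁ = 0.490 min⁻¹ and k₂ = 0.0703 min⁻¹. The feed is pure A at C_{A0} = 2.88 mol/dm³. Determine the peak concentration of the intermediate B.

At the optimum, C_{B,max}/C_{A0} = (k₁/k₂)^[k₂/(k₂−k₁)].
= (0.490/0.0703)^(0.0703/(0.0703−0.490)) = (6.970)^(-0.1675) = 0.7224.
C_{B,max} = 0.7224×2.88 = 2.08 mol/dm³.

2.08 mol/dm³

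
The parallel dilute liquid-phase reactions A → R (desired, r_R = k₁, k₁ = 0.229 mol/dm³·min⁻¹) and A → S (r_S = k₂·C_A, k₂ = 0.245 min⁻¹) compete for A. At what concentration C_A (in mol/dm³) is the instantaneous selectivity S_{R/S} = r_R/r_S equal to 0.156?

S_{R/S} = (k₁/k₂)·C_A⁻¹ ⇒ C_A = (S·k₂/k₁)^(-1).
= (0.156×0.245/0.229)^(-1) = (0.1669)^(-1) = 5.99 mol/dm³.

5.99 mol/dm³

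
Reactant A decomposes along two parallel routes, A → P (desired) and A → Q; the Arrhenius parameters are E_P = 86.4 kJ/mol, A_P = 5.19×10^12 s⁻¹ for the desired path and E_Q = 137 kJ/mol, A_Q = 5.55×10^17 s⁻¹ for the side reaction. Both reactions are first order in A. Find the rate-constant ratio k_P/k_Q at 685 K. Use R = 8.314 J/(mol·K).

0.0675

k_P/k_Q = (A_P/A_Q)·exp[−(E_P−E_Q)/(RT)] = (A_P/A_Q)·exp[(E_Q−E_P)/(RT)].
(E_Q−E_P)/(RT) = (137−86.4)×10³/(8.314×685) = 50600/5695 = 8.885.
k_P/k_Q = (5.19×10^12/5.55×10^17)·exp(8.885) = 9.351×10^-6 × 7222 = 0.0675.
Since E_P < E_Q, lowering the temperature improves selectivity toward P.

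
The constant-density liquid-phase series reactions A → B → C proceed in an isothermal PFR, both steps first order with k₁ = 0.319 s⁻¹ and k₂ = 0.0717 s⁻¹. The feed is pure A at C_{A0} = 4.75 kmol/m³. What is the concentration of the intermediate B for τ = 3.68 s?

For first-order series with pure A initially, C_B(τ) = k₁C_{A0}/(k₂−k₁)·(e^(−k₁τ) − e^(−k₂τ)).
e^(−k₁τ) = e^(−0.319×3.68) = e^(−1.174) = 0.3092; e^(−k₂τ) = e^(−0.2639) = 0.7681.
C_B = 0.319×4.75/(0.0717−0.319) × (0.3092−0.7681) = (-6.127)×(-0.4589) = 2.812 kmol/m³.

2.81 kmol/m³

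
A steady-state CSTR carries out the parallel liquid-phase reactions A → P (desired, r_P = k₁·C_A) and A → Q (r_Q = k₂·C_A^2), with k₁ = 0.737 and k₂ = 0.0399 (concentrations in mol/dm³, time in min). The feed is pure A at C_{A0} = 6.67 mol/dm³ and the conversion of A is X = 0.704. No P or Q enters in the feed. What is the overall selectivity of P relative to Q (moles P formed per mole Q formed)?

9.36

Exit C_A = C_{A0}(1−X) = 6.67×0.296 = 1.974 mol/dm³.
In a CSTR the entire volume is at exit conditions, so r_P = 0.737×1.974 = 1.455 and r_Q = 0.0399×1.974^2 = 0.1555.
Overall selectivity = C_P/C_Q = r_Pτ/(r_Qτ) = r_P/r_Q = 9.36.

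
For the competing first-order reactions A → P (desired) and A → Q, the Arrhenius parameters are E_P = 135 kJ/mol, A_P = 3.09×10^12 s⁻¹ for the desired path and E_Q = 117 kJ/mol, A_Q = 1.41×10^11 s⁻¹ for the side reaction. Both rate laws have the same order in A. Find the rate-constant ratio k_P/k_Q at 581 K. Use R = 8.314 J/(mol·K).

0.528

With equal orders, S_{P/Q} = k_P/k_Q = (A_P/A_Q)·exp[(E_Q−E_P)/(RT)].
(E_Q−E_P)/(RT) = (117−135)×10³/(8.314×581) = -18000/4830 = -3.726.
k_P/k_Q = (3.09×10^12/1.41×10^11)·exp(-3.726) = 21.91 × 0.02408 = 0.528.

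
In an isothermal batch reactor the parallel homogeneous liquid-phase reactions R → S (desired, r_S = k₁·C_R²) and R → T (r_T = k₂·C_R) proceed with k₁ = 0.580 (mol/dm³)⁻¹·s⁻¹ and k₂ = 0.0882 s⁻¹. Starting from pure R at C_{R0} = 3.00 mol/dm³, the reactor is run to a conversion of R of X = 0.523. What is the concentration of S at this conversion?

C_R = C_{R0}(1−X) = 1.431 mol/dm³.
Along a PFR/batch, dC_T/dC_R = −r_T/(r_S+r_T) = −k₂/(k₂+k₁·C_R).
Integrating from C_{R0} to C_R: C_T = (0.0882/0.580)·ln[(0.0882+0.580·3.00)/(0.0882+0.580·1.43)] = 0.1521·ln(1.828/0.9182) = 0.1047 mol/dm³.
Then C_S = (C_{R0}−C_R) − C_T = 1.569 − 0.1047 = 1.464 mol/dm³.

1.46 mol/dm³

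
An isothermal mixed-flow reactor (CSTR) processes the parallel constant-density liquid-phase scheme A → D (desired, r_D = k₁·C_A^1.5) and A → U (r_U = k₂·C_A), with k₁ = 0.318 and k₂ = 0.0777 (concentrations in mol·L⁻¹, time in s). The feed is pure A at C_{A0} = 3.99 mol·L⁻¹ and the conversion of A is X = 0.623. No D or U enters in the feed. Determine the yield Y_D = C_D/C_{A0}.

0.520

Exit C_A = C_{A0}(1−X) = 3.99×0.377 = 1.504 mol·L⁻¹.
Rates in a CSTR are evaluated at the outlet concentration: r_D = 0.318×1.504^1.5 = 0.5867, r_U = 0.0777×1.504 = 0.1169.
Fraction of consumed A going to D: r_D/(r_D+r_U) = 0.8339.
C_D = 0.8339·C_{A0}·X = 0.8339×3.99×0.623 = 2.07 mol·L⁻¹; Y_D = C_D/C_{A0} = 0.520.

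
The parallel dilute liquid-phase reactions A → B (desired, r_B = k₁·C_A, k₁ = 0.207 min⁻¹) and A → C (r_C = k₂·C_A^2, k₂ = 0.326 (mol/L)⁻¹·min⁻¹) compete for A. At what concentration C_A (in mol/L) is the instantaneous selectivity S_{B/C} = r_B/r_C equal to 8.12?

0.0782 mol/L

S_{B/C} = (k₁/k₂)·C_A⁻¹ ⇒ C_A = (S·k₂/k₁)^(-1).
= (8.12×0.326/0.207)^(-1) = (12.79)^(-1) = 0.0782 mol/L.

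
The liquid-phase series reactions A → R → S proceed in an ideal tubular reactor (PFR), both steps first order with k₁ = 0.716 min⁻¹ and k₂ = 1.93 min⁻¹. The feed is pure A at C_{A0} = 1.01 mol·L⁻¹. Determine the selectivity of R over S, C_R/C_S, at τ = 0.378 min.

2.31

For first-order series with pure A initially, C_R(τ) = k₁C_{A0}/(k₂−k₁)·(e^(−k₁τ) − e^(−k₂τ)).
e^(−k₁τ) = e^(−0.716×0.378) = e^(−0.2706) = 0.7629; e^(−k₂τ) = e^(−0.7295) = 0.4821.
C_R = 0.716×1.01/(1.93−0.716) × (0.7629−0.4821) = 0.5957×0.2808 = 0.1672 mol·L⁻¹.
C_A = C_{A0}e^(−k₁τ) = 0.7705 mol·L⁻¹, so C_S = C_{A0}−C_A−C_R = 0.07225 mol·L⁻¹; C_R/C_S = 2.31.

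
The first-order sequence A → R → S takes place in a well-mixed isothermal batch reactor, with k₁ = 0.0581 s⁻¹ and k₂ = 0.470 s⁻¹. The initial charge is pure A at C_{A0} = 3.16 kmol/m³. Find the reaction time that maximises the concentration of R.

Setting dC_R/dt = 0 gives t_opt = ln(k₂/k₁)/(k₂−k₁).
= ln(0.470/0.0581)/(0.470−0.0581) = ln(8.090)/0.4119 = 2.091/0.4119 = 5.08 s.

5.08 s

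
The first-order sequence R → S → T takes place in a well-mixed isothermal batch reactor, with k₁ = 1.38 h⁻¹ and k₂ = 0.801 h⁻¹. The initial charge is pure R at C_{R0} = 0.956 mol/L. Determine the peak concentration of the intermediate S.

Evaluating C_S at t_opt = ln(k₂/k₁)/(k₂−k₁) gives C_{S,max}/C_{R0} = (k₁/k₂)^[k₂/(k₂−k₁)].
= (1.38/0.801)^(0.801/(0.801−1.38)) = (1.723)^(-1.383) = 0.4712.
C_{S,max} = 0.4712×0.956 = 0.450 mol/L.

0.450 mol/L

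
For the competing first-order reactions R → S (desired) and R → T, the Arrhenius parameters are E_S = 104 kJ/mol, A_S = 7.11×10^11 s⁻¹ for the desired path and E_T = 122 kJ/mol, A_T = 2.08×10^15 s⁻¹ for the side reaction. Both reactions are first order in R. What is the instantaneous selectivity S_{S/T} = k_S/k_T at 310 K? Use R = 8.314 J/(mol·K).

0.369

Since both paths have the same order in R, the concentration cancels and S_{S/T} = k_S/k_T = (A_S/A_T)·exp[(E_T−E_S)/(RT)].
(E_T−E_S)/(RT) = (122−104)×10³/(8.314×310) = 18000/2577 = 6.984.
k_S/k_T = (7.11×10^11/2.08×10^15)·exp(6.984) = 3.418×10^-4 × 1079 = 0.369.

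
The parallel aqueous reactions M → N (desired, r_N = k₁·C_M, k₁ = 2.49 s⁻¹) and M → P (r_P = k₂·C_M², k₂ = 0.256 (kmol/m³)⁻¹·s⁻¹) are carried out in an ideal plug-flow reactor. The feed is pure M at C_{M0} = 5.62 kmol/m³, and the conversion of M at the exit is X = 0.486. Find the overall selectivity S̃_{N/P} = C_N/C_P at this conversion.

2.31

C_M = C_{M0}(1−X) = 2.889 kmol/m³.
Along a PFR/batch, dC_N/dC_M = −r_N/(r_N+r_P) = −k₁/(k₁+k₂·C_M).
Integrating from C_{M0} to C_M: C_N = (2.49/0.256)·ln[(2.49+0.256·5.62)/(2.49+0.256·2.89)] = 9.727·ln(3.929/3.230) = 1.906 kmol/m³.
C_P = (C_{M0}−C_M)−C_N = 0.8251 kmol/m³; S̃_{N/P} = 1.906/0.8251 = 2.31.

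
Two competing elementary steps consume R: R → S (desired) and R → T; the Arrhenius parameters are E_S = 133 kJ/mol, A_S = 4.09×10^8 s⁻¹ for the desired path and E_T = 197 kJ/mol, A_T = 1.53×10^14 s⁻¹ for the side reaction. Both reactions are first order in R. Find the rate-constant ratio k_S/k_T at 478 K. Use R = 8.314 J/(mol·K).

With equal orders, S_{S/T} = k_S/k_T = (A_S/A_T)·exp[(E_T−E_S)/(RT)].
(E_T−E_S)/(RT) = (197−133)×10³/(8.314×478) = 64000/3974 = 16.10.
k_S/k_T = (4.09×10^8/1.53×10^14)·exp(16.10) = 2.673×10^-6 × 9.863×10^6 = 26.4.

26.4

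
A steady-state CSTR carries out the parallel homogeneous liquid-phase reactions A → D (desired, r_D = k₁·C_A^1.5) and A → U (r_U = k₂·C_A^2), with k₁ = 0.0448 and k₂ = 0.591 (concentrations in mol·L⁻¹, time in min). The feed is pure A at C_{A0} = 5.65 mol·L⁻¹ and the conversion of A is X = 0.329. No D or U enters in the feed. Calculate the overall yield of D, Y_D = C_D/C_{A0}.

0.0123

Exit C_A = C_{A0}(1−X) = 5.65×0.671 = 3.791 mol·L⁻¹.
Rates in a CSTR are evaluated at the outlet concentration: r_D = 0.0448×3.791^1.5 = 0.3307, r_U = 0.591×3.791^2 = 8.494.
Fraction of consumed A going to D: r_D/(r_D+r_U) = 0.03747.
C_D = 0.03747·C_{A0}·X = 0.03747×5.65×0.329 = 0.0697 mol·L⁻¹; Y_D = C_D/C_{A0} = 0.0123.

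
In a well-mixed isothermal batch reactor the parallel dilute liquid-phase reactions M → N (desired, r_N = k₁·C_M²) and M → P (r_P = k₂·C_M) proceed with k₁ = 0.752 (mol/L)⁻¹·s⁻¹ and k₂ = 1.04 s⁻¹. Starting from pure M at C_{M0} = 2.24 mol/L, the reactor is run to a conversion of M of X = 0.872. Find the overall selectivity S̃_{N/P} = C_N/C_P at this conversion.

0.823

C_M = C_{M0}(1−X) = 0.2867 mol/L.
Along a PFR/batch, dC_P/dC_M = −r_P/(r_N+r_P) = −k₂/(k₂+k₁·C_M).
Integrating from C_{M0} to C_M: C_P = (1.04/0.752)·ln[(1.04+0.752·2.24)/(1.04+0.752·0.287)] = 1.383·ln(2.724/1.256) = 1.071 mol/L.
Then C_N = (C_{M0}−C_M) − C_P = 1.953 − 1.071 = 0.8820 mol/L.
S̃_{N/P} = C_N/C_P = 0.8820/1.071 = 0.823.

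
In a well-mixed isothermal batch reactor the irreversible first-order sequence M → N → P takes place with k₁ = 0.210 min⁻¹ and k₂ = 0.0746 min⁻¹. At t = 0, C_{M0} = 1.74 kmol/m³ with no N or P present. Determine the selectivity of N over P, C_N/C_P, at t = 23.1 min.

0.364

For first-order series with pure M initially, C_N(t) = k₁C_{M0}/(k₂−k₁)·(e^(−k₁t) − e^(−k₂t)).
e^(−k₁t) = e^(−0.210×23.1) = e^(−4.851) = 0.007821; e^(−k₂t) = e^(−1.723) = 0.1785.
C_N = 0.210×1.74/(0.0746−0.210) × (0.007821−0.1785) = (-2.699)×(-0.1707) = 0.4606 kmol/m³.
C_M = C_{M0}e^(−k₁t) = 0.01361 kmol/m³, so C_P = C_{M0}−C_M−C_N = 1.266 kmol/m³; C_N/C_P = 0.364.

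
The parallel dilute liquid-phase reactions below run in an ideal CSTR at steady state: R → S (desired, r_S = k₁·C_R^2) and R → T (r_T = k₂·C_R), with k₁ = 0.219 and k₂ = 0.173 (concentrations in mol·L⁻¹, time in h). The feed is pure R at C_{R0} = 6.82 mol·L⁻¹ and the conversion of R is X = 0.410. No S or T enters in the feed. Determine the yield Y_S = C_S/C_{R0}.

Exit C_R = C_{R0}(1−X) = 6.82×0.590 = 4.024 mol·L⁻¹.
A CSTR operates uniformly at the exit composition, giving r_S = 3.546 and r_T = 0.6961 (each k·C_R^n at C_R = 4.024).
Fraction of consumed R going to S: r_S/(r_S+r_T) = 0.8359.
C_S = 0.8359·C_{R0}·X = 0.8359×6.82×0.410 = 2.34 mol·L⁻¹; Y_S = C_S/C_{R0} = 0.343.

0.343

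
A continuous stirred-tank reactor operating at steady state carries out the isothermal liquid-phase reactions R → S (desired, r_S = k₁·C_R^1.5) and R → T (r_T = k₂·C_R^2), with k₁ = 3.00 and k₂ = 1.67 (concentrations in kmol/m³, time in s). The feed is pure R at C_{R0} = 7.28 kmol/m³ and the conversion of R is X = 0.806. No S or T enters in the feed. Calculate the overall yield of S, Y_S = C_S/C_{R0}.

Exit C_R = C_{R0}(1−X) = 7.28×0.194 = 1.412 kmol/m³.
In a CSTR the entire volume is at exit conditions, so r_S = 3.00×1.412^1.5 = 5.035 and r_T = 1.67×1.412^2 = 3.331.
Fraction of consumed R going to S: r_S/(r_S+r_T) = 0.6018.
C_S = 0.6018·C_{R0}·X = 0.6018×7.28×0.806 = 3.53 kmol/m³; Y_S = C_S/C_{R0} = 0.485.

0.485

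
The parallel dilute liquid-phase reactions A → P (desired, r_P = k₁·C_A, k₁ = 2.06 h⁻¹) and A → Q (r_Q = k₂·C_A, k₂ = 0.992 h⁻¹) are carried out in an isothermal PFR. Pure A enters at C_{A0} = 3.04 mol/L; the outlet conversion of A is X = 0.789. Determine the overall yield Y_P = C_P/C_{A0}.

0.533

C_A = C_{A0}(1−X) = 0.6414 mol/L.
Both paths are first order in A, so the instantaneous fraction to P is constant: dC_P/d(−C_A) = k₁/(k₁+k₂) = 0.6750.
C_P = 0.6750·(C_{A0}−C_A) = 0.6750×2.399 = 1.62 mol/L.
Y_P = C_P/C_{A0} = 1.619/3.04 = 0.533.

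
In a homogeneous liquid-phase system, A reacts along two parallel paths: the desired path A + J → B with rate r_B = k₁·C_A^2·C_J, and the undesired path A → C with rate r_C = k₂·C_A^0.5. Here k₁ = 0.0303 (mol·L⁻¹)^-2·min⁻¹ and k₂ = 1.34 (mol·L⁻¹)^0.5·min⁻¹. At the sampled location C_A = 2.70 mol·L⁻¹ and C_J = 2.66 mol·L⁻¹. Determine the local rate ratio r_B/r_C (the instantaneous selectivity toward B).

0.267

S_{B/C} = r_B/r_C = (k₁·C_A^2·C_J)/(k₂·C_A^0.5) = (k₁/k₂)·C_A^1.5·C_J.
= (0.0303×2.700^2×2.660) / (1.34×2.700^0.5) = 0.5876/2.202 = 0.267.
Since the desired path is higher order in A, keeping C_A high (PFR or concentrated feed) favours B.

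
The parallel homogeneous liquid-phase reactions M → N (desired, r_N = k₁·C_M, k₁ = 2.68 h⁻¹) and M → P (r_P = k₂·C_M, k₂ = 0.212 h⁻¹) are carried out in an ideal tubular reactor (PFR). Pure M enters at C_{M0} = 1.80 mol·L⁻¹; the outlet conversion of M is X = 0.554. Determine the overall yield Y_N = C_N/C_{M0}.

C_M = C_{M0}(1−X) = 0.8028 mol·L⁻¹.
Both paths are first order in M, so the instantaneous fraction to N is constant: dC_N/d(−C_M) = k₁/(k₁+k₂) = 0.9267.
C_N = 0.9267·(C_{M0}−C_M) = 0.9267×0.9972 = 0.924 mol·L⁻¹.
Y_N = C_N/C_{M0} = 0.9241/1.80 = 0.513.

0.513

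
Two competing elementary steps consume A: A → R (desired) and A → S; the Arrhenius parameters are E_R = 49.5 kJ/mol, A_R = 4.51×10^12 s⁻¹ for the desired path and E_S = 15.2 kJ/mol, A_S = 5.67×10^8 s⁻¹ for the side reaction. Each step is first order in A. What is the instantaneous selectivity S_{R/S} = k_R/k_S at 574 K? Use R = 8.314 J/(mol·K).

6.01

With equal orders, S_{R/S} = k_R/k_S = (A_R/A_S)·exp[(E_S−E_R)/(RT)].
(E_S−E_R)/(RT) = (15.2−49.5)×10³/(8.314×574) = -34300/4772 = -7.187.
k_R/k_S = (4.51×10^12/5.67×10^8)·exp(-7.187) = 7954 × 7.560×10^-4 = 6.01.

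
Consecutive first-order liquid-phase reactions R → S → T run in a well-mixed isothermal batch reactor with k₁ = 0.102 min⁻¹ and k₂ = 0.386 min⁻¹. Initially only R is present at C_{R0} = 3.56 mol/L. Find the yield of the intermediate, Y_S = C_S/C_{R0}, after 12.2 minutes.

The intermediate concentration in a first-order A→B→C sequence is C_S = k₁C_{R0}(e^(−k₁t) − e^(−k₂t))/(k₂−k₁).
e^(−k₁t) = e^(−0.102×12.2) = e^(−1.244) = 0.2881; e^(−k₂t) = e^(−4.709) = 0.009012.
C_S = 0.102×3.56/(0.386−0.102) × (0.2881−0.009012) = 1.279×0.2791 = 0.3569 mol/L.
Y_S = C_S/C_{R0} = 0.3569/3.56 = 0.100.

0.100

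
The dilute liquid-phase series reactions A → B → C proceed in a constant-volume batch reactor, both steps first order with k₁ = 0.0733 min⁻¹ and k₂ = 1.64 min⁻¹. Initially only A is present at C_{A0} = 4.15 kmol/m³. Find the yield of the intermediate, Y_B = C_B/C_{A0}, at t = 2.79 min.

For first-order series with pure A initially, C_B(t) = k₁C_{A0}/(k₂−k₁)·(e^(−k₁t) − e^(−k₂t)).
e^(−k₁t) = e^(−0.0733×2.79) = e^(−0.2045) = 0.8150; e^(−k₂t) = e^(−4.576) = 0.01030.
C_B = 0.0733×4.15/(1.64−0.0733) × (0.8150−0.01030) = 0.1942×0.8047 = 0.1563 kmol/m³.
Y_B = C_B/C_{A0} = 0.1563/4.15 = 0.0377.

0.0377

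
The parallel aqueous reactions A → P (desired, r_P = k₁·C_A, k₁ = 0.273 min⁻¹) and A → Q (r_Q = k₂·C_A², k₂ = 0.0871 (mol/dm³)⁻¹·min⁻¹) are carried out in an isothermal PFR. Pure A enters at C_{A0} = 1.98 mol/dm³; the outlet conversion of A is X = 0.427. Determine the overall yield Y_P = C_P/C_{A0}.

0.286

C_A = C_{A0}(1−X) = 1.135 mol/dm³.
Along a PFR/batch, dC_P/dC_A = −r_P/(r_P+r_Q) = −k₁/(k₁+k₂·C_A).
Integrating from C_{A0} to C_A: C_P = (0.273/0.0871)·ln[(0.273+0.0871·1.98)/(0.273+0.0871·1.13)] = 3.134·ln(0.4455/0.3718) = 0.5664 mol/dm³.
Y_P = C_P/C_{A0} = 0.5664/1.98 = 0.286.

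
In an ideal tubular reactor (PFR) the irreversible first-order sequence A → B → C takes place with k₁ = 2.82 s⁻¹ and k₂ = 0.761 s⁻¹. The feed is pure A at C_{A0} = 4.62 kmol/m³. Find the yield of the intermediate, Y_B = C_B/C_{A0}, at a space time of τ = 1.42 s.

Solving the coupled first-order balances gives C_B(τ) = [k₁/(k₂−k₁)]·C_{A0}·(e^(−k₁τ) − e^(−k₂τ)).
e^(−k₁τ) = e^(−2.82×1.42) = e^(−4.004) = 0.01824; e^(−k₂τ) = e^(−1.081) = 0.3394.
C_B = 2.82×4.62/(0.761−2.82) × (0.01824−0.3394) = (-6.328)×(-0.3211) = 2.032 kmol/m³.
Y_B = C_B/C_{A0} = 2.032/4.62 = 0.440.

0.440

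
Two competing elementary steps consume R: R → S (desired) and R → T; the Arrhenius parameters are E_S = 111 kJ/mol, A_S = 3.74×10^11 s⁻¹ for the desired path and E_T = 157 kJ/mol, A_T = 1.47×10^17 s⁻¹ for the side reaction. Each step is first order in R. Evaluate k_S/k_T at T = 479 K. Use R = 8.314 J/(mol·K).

0.264

k_S/k_T = (A_S/A_T)·exp[−(E_S−E_T)/(RT)] = (A_S/A_T)·exp[(E_T−E_S)/(RT)].
(E_T−E_S)/(RT) = (157−111)×10³/(8.314×479) = 46000/3982 = 11.55.
k_S/k_T = (3.74×10^11/1.47×10^17)·exp(11.55) = 2.544×10^-6 × 1.039×10^5 = 0.264.
Since E_S < E_T, lowering the temperature improves selectivity toward S.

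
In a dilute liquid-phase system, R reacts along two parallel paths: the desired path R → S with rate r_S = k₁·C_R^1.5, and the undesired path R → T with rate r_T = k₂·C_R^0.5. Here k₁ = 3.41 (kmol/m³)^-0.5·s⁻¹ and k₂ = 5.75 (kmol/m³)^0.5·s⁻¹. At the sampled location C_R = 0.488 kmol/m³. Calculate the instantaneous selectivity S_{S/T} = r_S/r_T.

0.289

S_{S/T} = r_S/r_T = (k₁·C_R^1.5)/(k₂·C_R^0.5) = (k₁/k₂)·C_R.
= (3.41×0.4880^1.5) / (5.75×0.4880^0.5) = 1.162/4.017 = 0.289.
Since the desired path is higher order in R, keeping C_R high (PFR or concentrated feed) favours S.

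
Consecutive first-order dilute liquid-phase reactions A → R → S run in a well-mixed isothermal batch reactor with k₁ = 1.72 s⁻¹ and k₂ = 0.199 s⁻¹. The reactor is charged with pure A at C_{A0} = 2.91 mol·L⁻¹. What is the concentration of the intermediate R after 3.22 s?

The intermediate concentration in a first-order A→B→C sequence is C_R = k₁C_{A0}(e^(−k₁t) − e^(−k₂t))/(k₂−k₁).
e^(−k₁t) = e^(−1.72×3.22) = e^(−5.538) = 0.003933; e^(−k₂t) = e^(−0.6408) = 0.5269.
C_R = 1.72×2.91/(0.199−1.72) × (0.003933−0.5269) = (-3.291)×(-0.5229) = 1.721 mol·L⁻¹.

1.72 mol·L⁻¹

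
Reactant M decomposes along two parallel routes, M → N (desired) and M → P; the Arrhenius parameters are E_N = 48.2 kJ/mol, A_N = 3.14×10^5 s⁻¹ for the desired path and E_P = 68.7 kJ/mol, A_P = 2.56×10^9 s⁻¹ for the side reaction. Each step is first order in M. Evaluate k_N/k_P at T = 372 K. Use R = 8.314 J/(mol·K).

k_N/k_P = (A_N/A_P)·exp[−(E_N−E_P)/(RT)] = (A_N/A_P)·exp[(E_P−E_N)/(RT)].
(E_P−E_N)/(RT) = (68.7−48.2)×10³/(8.314×372) = 20500/3093 = 6.628.
k_N/k_P = (3.14×10^5/2.56×10^9)·exp(6.628) = 1.227×10^-4 × 756.2 = 0.0928.
Since E_N < E_P, lowering the temperature improves selectivity toward N.

0.0928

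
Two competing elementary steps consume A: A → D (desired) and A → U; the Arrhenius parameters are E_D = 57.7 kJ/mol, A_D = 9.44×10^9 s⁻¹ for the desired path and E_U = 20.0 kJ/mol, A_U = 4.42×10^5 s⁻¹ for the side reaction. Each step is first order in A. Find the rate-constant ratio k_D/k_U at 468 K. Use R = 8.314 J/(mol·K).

1.32

k_D/k_U = (A_D/A_U)·exp[−(E_D−E_U)/(RT)] = (A_D/A_U)·exp[(E_U−E_D)/(RT)].
(E_U−E_D)/(RT) = (20.0−57.7)×10³/(8.314×468) = -37700/3891 = -9.689.
k_D/k_U = (9.44×10^9/4.42×10^5)·exp(-9.689) = 21357 × 6.195×10^-5 = 1.32.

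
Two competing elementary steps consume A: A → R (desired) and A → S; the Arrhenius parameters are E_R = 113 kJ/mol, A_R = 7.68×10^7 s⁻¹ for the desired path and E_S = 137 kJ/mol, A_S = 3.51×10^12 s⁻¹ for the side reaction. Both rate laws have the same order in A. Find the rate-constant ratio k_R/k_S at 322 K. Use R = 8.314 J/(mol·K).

k_R/k_S = (A_R/A_S)·exp[−(E_R−E_S)/(RT)] = (A_R/A_S)·exp[(E_S−E_R)/(RT)].
(E_S−E_R)/(RT) = (137−113)×10³/(8.314×322) = 24000/2677 = 8.965.
k_R/k_S = (7.68×10^7/3.51×10^12)·exp(8.965) = 2.188×10^-5 × 7824 = 0.171.
Since E_R < E_S, lowering the temperature improves selectivity toward R.

0.171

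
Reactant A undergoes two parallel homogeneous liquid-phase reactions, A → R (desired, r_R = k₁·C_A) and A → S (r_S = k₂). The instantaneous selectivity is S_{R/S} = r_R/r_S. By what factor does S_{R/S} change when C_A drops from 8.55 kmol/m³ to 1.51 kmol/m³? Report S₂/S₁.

S_{R/S} = (k₁/k₂)·C_A, so S₂/S₁ = (C_{A,2}/C_{A,1}).
= 1.51/8.55 = 0.177.

0.177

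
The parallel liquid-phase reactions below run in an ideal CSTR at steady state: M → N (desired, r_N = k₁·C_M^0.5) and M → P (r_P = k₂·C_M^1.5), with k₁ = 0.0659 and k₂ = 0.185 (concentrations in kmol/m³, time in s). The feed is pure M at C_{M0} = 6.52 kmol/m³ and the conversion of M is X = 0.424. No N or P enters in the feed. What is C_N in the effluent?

Exit C_M = C_{M0}(1−X) = 6.52×0.576 = 3.756 kmol/m³.
A CSTR operates uniformly at the exit composition, giving r_N = 0.1277 and r_P = 1.346 (each k·C_M^n at C_M = 3.756).
Fraction of consumed M going to N: r_N/(r_N+r_P) = 0.08663.
C_N = 0.08663·C_{M0}·X = 0.08663×6.52×0.424 = 0.239 kmol/m³.

0.239 kmol/m³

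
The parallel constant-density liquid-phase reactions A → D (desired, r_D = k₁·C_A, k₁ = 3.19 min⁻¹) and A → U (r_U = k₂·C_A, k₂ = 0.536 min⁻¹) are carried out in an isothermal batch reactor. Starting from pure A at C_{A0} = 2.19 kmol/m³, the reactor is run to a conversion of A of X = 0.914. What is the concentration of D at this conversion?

1.71 kmol/m³

C_A = C_{A0}(1−X) = 0.1883 kmol/m³.
Both paths are first order in A, so the instantaneous fraction to D is constant: dC_D/d(−C_A) = k₁/(k₁+k₂) = 0.8561.
C_D = 0.8561·(C_{A0}−C_A) = 0.8561×2.002 = 1.71 kmol/m³.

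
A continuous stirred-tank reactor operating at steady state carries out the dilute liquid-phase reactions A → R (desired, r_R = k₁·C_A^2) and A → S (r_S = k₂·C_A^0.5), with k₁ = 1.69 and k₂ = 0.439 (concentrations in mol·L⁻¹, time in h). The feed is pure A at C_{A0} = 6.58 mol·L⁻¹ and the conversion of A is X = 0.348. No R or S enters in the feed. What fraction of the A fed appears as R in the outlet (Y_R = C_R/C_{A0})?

0.338

Exit C_A = C_{A0}(1−X) = 6.58×0.652 = 4.290 mol·L⁻¹.
Rates in a CSTR are evaluated at the outlet concentration: r_R = 1.69×4.290^2 = 31.11, r_S = 0.439×4.290^0.5 = 0.9093.
Fraction of consumed A going to R: r_R/(r_R+r_S) = 0.9716.
C_R = 0.9716·C_{A0}·X = 0.9716×6.58×0.348 = 2.22 mol·L⁻¹; Y_R = C_R/C_{A0} = 0.338.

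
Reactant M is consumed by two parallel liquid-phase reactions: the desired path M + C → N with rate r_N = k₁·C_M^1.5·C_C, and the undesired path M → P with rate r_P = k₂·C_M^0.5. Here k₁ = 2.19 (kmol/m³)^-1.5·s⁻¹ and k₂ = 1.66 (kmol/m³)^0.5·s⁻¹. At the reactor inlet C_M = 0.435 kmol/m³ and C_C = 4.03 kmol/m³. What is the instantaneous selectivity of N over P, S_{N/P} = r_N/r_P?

2.31

S_{N/P} = r_N/r_P = (k₁·C_M^1.5·C_C)/(k₂·C_M^0.5) = (k₁/k₂)·C_M·C_C.
= (2.19×0.4350^1.5×4.030) / (1.66×0.4350^0.5) = 2.532/1.095 = 2.31.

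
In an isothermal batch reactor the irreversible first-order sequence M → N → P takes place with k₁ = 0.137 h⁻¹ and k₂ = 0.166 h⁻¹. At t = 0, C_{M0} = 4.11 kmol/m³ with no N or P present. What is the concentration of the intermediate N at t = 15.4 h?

For first-order series with pure M initially, C_N(t) = k₁C_{M0}/(k₂−k₁)·(e^(−k₁t) − e^(−k₂t)).
e^(−k₁t) = e^(−0.137×15.4) = e^(−2.110) = 0.1213; e^(−k₂t) = e^(−2.556) = 0.07758.
C_N = 0.137×4.11/(0.166−0.137) × (0.1213−0.07758) = 19.42×0.04368 = 0.8481 kmol/m³.

0.848 kmol/m³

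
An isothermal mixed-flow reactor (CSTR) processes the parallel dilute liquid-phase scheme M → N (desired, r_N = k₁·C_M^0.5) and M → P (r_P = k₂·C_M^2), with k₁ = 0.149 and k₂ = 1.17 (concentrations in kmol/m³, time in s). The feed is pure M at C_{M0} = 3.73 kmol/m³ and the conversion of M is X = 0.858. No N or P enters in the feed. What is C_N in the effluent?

Exit C_M = C_{M0}(1−X) = 3.73×0.142 = 0.5297 kmol/m³.
Rates in a CSTR are evaluated at the outlet concentration: r_N = 0.149×0.5297^0.5 = 0.1084, r_P = 1.17×0.5297^2 = 0.3282.
Fraction of consumed M going to N: r_N/(r_N+r_P) = 0.2483.
C_N = 0.2483·C_{M0}·X = 0.2483×3.73×0.858 = 0.795 kmol/m³.

0.795 kmol/m³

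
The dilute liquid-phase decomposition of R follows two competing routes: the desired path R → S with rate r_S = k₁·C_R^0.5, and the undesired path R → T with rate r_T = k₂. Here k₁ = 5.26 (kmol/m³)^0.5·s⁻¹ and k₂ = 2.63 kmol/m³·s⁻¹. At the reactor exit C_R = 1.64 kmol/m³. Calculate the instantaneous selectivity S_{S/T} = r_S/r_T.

2.56

S_{S/T} = r_S/r_T = (k₁·C_R^0.5)/(k₂) = (k₁/k₂)·C_R^0.5.
= (5.26×1.640^0.5) / (2.63) = 6.736/2.630 = 2.56.
Since the desired path is higher order in R, keeping C_R high (PFR or concentrated feed) favours S.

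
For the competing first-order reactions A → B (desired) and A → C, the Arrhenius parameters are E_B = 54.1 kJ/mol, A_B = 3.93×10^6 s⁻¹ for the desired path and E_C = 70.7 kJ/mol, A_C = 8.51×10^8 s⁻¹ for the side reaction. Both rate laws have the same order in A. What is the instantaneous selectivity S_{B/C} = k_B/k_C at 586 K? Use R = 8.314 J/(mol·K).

0.139

With equal orders, S_{B/C} = k_B/k_C = (A_B/A_C)·exp[(E_C−E_B)/(RT)].
(E_C−E_B)/(RT) = (70.7−54.1)×10³/(8.314×586) = 16600/4872 = 3.407.
k_B/k_C = (3.93×10^6/8.51×10^8)·exp(3.407) = 0.004618 × 30.18 = 0.139.
Since E_B < E_C, lowering the temperature improves selectivity toward B.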